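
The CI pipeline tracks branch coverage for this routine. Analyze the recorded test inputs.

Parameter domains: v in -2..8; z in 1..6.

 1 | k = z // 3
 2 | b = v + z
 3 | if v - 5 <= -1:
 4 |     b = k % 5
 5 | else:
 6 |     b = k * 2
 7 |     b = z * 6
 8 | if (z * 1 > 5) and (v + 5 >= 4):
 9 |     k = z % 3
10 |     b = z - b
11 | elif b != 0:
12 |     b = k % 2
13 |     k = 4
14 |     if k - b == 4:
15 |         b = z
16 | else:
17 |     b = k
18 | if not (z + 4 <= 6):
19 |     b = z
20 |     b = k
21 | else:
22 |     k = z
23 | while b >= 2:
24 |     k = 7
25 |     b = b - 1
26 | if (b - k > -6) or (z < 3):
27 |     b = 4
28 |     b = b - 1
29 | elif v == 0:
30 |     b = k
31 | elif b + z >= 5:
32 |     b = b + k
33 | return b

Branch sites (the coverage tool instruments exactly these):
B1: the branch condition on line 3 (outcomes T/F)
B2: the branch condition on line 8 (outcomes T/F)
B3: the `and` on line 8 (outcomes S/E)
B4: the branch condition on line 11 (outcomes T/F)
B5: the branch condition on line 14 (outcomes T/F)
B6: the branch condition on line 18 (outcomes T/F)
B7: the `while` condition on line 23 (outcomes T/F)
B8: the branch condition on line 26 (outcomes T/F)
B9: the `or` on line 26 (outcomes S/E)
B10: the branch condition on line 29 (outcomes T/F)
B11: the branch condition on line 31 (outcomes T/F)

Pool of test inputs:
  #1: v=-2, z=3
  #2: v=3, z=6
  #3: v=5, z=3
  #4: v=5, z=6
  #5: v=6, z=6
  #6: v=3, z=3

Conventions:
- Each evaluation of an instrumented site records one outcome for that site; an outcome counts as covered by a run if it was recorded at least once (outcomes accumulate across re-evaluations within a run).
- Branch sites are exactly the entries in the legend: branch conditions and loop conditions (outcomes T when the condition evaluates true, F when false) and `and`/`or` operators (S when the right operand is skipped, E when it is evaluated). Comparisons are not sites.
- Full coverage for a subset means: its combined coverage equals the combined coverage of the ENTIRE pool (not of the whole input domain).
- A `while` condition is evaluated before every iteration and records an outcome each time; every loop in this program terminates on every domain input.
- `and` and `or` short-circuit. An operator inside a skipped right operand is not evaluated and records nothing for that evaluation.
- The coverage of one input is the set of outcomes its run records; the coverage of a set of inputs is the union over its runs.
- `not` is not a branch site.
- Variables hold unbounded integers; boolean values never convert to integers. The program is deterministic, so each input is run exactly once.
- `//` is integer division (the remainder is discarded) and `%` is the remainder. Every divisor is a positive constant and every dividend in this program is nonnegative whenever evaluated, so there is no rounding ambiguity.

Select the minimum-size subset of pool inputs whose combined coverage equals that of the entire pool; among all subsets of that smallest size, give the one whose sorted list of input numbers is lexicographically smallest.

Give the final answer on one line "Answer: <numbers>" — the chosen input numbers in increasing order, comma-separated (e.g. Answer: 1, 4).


test 1 (v=-2, z=3) hits B1=T, B2=F, B3=S, B4=T, B5=F, B6=T, B7=T, B7=F, B8=F, B9=E, B10=F, B11=F
test 2 (v=3, z=6) hits B1=T, B2=T, B3=E, B6=T, B7=F, B8=T, B9=S
test 3 (v=5, z=3) hits B1=F, B2=F, B3=S, B4=T, B5=F, B6=T, B7=T, B7=F, B8=F, B9=E, B10=F, B11=F
test 4 (v=5, z=6) hits B1=F, B2=T, B3=E, B6=T, B7=F, B8=T, B9=S
test 5 (v=6, z=6) hits B1=F, B2=T, B3=E, B6=T, B7=F, B8=T, B9=S
test 6 (v=3, z=3) hits B1=T, B2=F, B3=S, B4=T, B5=F, B6=T, B7=T, B7=F, B8=F, B9=E, B10=F, B11=F
pool-wide coverage (17 outcomes): B1=T, B1=F, B2=T, B2=F, B3=S, B3=E, B4=T, B5=F, B6=T, B7=T, B7=F, B8=T, B8=F, B9=S, B9=E, B10=F, B11=F
no size-1 subset reaches all 17 outcomes (best union: 12/17)
the canonical winner is {1, 4}: size 2, full 17-outcome coverage, earliest index list among size-2 covers
Answer: 1, 4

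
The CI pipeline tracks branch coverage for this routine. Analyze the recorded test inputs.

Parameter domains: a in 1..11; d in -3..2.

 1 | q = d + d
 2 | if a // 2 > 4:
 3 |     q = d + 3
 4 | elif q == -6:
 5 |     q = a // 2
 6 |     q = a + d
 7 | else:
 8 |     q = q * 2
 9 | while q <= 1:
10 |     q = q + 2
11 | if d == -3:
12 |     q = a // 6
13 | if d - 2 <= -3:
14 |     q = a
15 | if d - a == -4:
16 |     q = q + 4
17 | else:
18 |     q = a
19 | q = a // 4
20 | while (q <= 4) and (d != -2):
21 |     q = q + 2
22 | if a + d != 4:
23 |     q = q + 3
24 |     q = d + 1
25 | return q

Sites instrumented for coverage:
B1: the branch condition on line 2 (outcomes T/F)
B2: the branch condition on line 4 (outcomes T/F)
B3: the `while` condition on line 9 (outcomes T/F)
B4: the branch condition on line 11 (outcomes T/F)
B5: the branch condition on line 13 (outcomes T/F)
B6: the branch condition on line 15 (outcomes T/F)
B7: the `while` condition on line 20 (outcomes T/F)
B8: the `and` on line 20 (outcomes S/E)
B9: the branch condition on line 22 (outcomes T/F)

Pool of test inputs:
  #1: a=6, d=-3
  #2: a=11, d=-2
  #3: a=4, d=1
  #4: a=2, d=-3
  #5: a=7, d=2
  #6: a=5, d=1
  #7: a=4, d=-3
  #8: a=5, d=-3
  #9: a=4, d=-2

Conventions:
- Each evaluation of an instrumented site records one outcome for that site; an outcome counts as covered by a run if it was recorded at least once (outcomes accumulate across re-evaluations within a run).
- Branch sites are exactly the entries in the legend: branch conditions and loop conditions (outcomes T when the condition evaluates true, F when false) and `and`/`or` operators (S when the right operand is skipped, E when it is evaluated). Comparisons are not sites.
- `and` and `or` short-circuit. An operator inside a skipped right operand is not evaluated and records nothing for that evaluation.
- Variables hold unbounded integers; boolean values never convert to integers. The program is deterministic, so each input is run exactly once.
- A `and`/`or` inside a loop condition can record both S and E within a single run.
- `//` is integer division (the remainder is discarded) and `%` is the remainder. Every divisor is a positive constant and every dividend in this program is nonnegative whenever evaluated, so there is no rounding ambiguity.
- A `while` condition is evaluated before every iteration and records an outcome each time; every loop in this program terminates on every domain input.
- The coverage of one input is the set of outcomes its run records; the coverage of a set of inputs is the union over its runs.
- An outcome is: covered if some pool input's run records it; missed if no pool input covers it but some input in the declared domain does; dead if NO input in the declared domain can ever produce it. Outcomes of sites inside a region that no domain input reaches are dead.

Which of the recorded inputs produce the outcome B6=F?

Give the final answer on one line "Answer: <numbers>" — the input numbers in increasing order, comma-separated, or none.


input #1 (a=6, d=-3): covers B6=F
input #2 (a=11, d=-2): covers B6=F
input #3 (a=4, d=1): covers B6=F
input #4 (a=2, d=-3): covers B6=F
input #5 (a=7, d=2): covers B6=F
input #6 (a=5, d=1): misses B6=F
input #7 (a=4, d=-3): covers B6=F
input #8 (a=5, d=-3): covers B6=F
input #9 (a=4, d=-2): covers B6=F
Answer: 1, 2, 3, 4, 5, 7, 8, 9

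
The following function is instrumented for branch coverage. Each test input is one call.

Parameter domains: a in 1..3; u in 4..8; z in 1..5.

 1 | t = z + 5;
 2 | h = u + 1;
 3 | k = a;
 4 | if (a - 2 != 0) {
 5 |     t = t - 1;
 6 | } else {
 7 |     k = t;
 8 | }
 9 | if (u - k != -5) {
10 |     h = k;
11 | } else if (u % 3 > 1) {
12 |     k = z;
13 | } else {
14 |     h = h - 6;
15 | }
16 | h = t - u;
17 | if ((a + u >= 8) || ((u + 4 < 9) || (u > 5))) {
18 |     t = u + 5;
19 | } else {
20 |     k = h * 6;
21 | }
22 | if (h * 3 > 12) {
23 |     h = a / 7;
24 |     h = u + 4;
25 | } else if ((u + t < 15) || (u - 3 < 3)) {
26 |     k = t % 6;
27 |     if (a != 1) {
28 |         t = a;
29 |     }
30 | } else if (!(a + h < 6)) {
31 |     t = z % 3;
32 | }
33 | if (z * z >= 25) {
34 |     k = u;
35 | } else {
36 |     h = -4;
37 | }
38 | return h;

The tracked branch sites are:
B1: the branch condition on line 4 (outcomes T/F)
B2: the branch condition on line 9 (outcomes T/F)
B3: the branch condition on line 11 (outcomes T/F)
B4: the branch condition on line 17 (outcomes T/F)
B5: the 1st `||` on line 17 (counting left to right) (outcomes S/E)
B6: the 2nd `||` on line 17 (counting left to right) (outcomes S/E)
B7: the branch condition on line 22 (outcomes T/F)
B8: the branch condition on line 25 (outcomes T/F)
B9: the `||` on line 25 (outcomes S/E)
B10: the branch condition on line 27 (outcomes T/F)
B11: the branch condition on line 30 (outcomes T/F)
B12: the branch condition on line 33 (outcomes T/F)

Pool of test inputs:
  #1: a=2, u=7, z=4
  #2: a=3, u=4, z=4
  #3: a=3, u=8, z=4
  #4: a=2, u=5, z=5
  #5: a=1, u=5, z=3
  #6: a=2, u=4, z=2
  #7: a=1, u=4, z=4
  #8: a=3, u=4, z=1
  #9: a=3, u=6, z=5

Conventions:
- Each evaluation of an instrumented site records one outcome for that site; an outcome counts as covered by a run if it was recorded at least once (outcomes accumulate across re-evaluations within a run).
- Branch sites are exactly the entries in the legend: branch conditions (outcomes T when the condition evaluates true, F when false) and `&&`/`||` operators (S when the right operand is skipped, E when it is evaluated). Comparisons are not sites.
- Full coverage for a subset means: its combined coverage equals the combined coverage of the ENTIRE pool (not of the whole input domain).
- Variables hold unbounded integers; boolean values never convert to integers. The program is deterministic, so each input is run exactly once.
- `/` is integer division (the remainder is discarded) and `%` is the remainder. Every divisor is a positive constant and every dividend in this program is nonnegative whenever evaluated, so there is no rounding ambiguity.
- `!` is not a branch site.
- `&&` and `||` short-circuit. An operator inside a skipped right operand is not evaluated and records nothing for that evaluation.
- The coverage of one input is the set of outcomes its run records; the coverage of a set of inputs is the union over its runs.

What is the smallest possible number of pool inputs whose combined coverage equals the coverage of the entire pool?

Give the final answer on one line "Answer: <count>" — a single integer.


run #1 (a=2, u=7, z=4) runs B1->F, B2->T, B5->S, B4->T, B7->F, B9->E, B8->F, B11->F, B12->F; records B1=F, B2=T, B4=T, B5=S, B7=F, B8=F, B9=E, B11=F, B12=F
run #2 (a=3, u=4, z=4) runs B1->T, B2->T, B5->E, B6->S, B4->T, B7->F, B9->S, B8->T, B10->T, B12->F; records B1=T, B2=T, B4=T, B5=E, B6=S, B7=F, B8=T, B9=S, B10=T, B12=F
run #3 (a=3, u=8, z=4) runs B1->T, B2->T, B5->S, B4->T, B7->F, B9->E, B8->F, B11->F, B12->F; records B1=T, B2=T, B4=T, B5=S, B7=F, B8=F, B9=E, B11=F, B12=F
run #4 (a=2, u=5, z=5) runs B1->F, B2->F, B3->T, B5->E, B6->E, B4->F, B7->T, B12->T; records B1=F, B2=F, B3=T, B4=F, B5=E, B6=E, B7=T, B12=T
run #5 (a=1, u=5, z=3) runs B1->T, B2->T, B5->E, B6->E, B4->F, B7->F, B9->S, B8->T, B10->F, B12->F; records B1=T, B2=T, B4=F, B5=E, B6=E, B7=F, B8=T, B9=S, B10=F, B12=F
run #6 (a=2, u=4, z=2) runs B1->F, B2->T, B5->E, B6->S, B4->T, B7->F, B9->S, B8->T, B10->T, B12->F; records B1=F, B2=T, B4=T, B5=E, B6=S, B7=F, B8=T, B9=S, B10=T, B12=F
run #7 (a=1, u=4, z=4) runs B1->T, B2->T, B5->E, B6->S, B4->T, B7->F, B9->S, B8->T, B10->F, B12->F; records B1=T, B2=T, B4=T, B5=E, B6=S, B7=F, B8=T, B9=S, B10=F, B12=F
run #8 (a=3, u=4, z=1) runs B1->T, B2->T, B5->E, B6->S, B4->T, B7->F, B9->S, B8->T, B10->T, B12->F; records B1=T, B2=T, B4=T, B5=E, B6=S, B7=F, B8=T, B9=S, B10=T, B12=F
run #9 (a=3, u=6, z=5) runs B1->T, B2->T, B5->S, B4->T, B7->F, B9->E, B8->F, B11->T, B12->T; records B1=T, B2=T, B4=T, B5=S, B7=F, B8=F, B9=E, B11=T, B12=T
together the pool reaches 23 outcomes: B1=T, B1=F, B2=T, B2=F, B3=T, B4=T, B4=F, B5=S, B5=E, B6=S, B6=E, B7=T, B7=F, B8=T, B8=F, B9=S, B9=E, B10=T, B10=F, B11=T, B11=F, B12=T, B12=F
no size-1 subset reaches all 23 outcomes (best union: 10/23)
no size-2 subset reaches all 23 outcomes (best union: 17/23)
no size-3 subset reaches all 23 outcomes (best union: 21/23)
no size-4 subset reaches all 23 outcomes (best union: 22/23)
at size 5, {1, 2, 4, 5, 9} reaches all 23 outcomes; every lexicographically earlier size-5 subset fails
Answer: 5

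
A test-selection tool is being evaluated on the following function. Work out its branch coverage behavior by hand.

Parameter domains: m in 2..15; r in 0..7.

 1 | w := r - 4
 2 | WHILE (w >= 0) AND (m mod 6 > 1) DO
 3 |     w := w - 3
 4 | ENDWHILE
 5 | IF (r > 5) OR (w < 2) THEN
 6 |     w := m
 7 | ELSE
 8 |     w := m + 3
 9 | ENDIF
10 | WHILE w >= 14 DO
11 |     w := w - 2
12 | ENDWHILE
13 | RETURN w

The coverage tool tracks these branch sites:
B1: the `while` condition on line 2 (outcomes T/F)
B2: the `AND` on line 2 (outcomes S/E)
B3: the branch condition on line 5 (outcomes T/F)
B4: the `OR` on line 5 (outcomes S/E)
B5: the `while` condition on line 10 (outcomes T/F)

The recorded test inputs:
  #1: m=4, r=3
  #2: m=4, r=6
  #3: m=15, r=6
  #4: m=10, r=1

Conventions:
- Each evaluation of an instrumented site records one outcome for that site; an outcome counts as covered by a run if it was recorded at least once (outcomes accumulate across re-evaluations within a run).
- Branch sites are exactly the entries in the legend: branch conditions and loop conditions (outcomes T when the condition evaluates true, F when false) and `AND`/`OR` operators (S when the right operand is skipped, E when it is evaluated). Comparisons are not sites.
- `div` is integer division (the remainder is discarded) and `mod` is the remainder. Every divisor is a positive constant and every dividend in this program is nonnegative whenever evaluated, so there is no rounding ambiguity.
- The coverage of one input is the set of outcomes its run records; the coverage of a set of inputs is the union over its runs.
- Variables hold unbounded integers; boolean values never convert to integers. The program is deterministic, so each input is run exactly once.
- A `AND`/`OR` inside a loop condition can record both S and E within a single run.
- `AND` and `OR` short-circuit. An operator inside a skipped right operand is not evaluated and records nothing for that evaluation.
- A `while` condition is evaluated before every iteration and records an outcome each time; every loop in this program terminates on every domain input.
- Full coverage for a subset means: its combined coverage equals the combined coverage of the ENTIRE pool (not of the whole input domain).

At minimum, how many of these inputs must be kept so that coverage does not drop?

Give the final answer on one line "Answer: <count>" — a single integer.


input #1 (m=4, r=3): events B2->S, B1->F, B4->E, B3->T, B5->F; covers B1=F, B2=S, B3=T, B4=E, B5=F
input #2 (m=4, r=6): events B2->E, B1->T, B2->S, B1->F, B4->S, B3->T, B5->F; covers B1=T, B1=F, B2=S, B2=E, B3=T, B4=S, B5=F
input #3 (m=15, r=6): events B2->E, B1->T, B2->S, B1->F, B4->S, B3->T, B5->T, B5->F; covers B1=T, B1=F, B2=S, B2=E, B3=T, B4=S, B5=T, B5=F
input #4 (m=10, r=1): events B2->S, B1->F, B4->E, B3->T, B5->F; covers B1=F, B2=S, B3=T, B4=E, B5=F
union over all inputs: B1=T, B1=F, B2=S, B2=E, B3=T, B4=S, B4=E, B5=T, B5=F (9 outcomes)
every size-1 subset falls short of the 9 outcomes (best: 8/9)
inputs {1, 3} (size 2) cover everything; no size-2 subset with a lexicographically smaller index list covers all 9
Answer: 2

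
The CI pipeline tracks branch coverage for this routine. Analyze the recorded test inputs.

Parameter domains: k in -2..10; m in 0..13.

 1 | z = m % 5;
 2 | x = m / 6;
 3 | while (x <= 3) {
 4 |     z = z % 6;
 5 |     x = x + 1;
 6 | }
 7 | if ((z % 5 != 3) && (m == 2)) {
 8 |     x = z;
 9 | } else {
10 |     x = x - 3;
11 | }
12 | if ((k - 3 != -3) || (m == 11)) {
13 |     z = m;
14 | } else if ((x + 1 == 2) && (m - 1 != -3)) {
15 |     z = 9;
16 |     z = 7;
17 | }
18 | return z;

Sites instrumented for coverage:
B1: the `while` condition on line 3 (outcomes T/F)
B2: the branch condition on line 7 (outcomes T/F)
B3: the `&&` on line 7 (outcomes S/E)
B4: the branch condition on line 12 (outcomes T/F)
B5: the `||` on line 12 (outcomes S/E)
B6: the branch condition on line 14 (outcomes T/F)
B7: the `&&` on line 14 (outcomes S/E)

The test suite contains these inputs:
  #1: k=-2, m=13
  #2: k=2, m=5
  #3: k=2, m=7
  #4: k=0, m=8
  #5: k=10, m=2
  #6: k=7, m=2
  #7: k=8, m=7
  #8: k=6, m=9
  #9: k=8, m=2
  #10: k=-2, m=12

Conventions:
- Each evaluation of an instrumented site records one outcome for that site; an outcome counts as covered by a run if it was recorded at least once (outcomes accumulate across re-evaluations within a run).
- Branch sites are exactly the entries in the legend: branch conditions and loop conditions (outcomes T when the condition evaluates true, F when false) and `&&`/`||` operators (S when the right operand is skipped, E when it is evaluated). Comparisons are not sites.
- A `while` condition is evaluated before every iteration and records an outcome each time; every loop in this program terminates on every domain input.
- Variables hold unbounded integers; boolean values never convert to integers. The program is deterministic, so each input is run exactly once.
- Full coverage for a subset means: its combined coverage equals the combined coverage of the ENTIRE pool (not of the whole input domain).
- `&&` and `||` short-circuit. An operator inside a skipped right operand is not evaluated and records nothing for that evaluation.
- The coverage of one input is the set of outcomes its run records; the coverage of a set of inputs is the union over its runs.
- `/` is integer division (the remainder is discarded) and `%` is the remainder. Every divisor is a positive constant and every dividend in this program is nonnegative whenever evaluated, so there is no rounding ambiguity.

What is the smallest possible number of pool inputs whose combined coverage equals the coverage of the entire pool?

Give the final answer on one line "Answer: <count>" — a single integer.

input #1 (k=-2, m=13): events B1->T, B1->T, B1->F, B3->S, B2->F, B5->S, B4->T; covers B1=T, B1=F, B2=F, B3=S, B4=T, B5=S
input #2 (k=2, m=5): events B1->T, B1->T, B1->T, B1->T, B1->F, B3->E, B2->F, B5->S, B4->T; covers B1=T, B1=F, B2=F, B3=E, B4=T, B5=S
input #3 (k=2, m=7): events B1->T, B1->T, B1->T, B1->F, B3->E, B2->F, B5->S, B4->T; covers B1=T, B1=F, B2=F, B3=E, B4=T, B5=S
input #4 (k=0, m=8): events B1->T, B1->T, B1->T, B1->F, B3->S, B2->F, B5->E, B4->F, B7->E, B6->T; covers B1=T, B1=F, B2=F, B3=S, B4=F, B5=E, B6=T, B7=E
input #5 (k=10, m=2): events B1->T, B1->T, B1->T, B1->T, B1->F, B3->E, B2->T, B5->S, B4->T; covers B1=T, B1=F, B2=T, B3=E, B4=T, B5=S
input #6 (k=7, m=2): events B1->T, B1->T, B1->T, B1->T, B1->F, B3->E, B2->T, B5->S, B4->T; covers B1=T, B1=F, B2=T, B3=E, B4=T, B5=S
input #7 (k=8, m=7): events B1->T, B1->T, B1->T, B1->F, B3->E, B2->F, B5->S, B4->T; covers B1=T, B1=F, B2=F, B3=E, B4=T, B5=S
input #8 (k=6, m=9): events B1->T, B1->T, B1->T, B1->F, B3->E, B2->F, B5->S, B4->T; covers B1=T, B1=F, B2=F, B3=E, B4=T, B5=S
input #9 (k=8, m=2): events B1->T, B1->T, B1->T, B1->T, B1->F, B3->E, B2->T, B5->S, B4->T; covers B1=T, B1=F, B2=T, B3=E, B4=T, B5=S
input #10 (k=-2, m=12): events B1->T, B1->T, B1->F, B3->E, B2->F, B5->S, B4->T; covers B1=T, B1=F, B2=F, B3=E, B4=T, B5=S
together the pool reaches 12 outcomes: B1=T, B1=F, B2=T, B2=F, B3=S, B3=E, B4=T, B4=F, B5=S, B5=E, B6=T, B7=E
size 1 is not enough: best union over all size-1 subsets is 8/12
size 2: inputs {4, 5} cover all 12 outcomes, and no lexicographically smaller subset of this size does

Answer: 2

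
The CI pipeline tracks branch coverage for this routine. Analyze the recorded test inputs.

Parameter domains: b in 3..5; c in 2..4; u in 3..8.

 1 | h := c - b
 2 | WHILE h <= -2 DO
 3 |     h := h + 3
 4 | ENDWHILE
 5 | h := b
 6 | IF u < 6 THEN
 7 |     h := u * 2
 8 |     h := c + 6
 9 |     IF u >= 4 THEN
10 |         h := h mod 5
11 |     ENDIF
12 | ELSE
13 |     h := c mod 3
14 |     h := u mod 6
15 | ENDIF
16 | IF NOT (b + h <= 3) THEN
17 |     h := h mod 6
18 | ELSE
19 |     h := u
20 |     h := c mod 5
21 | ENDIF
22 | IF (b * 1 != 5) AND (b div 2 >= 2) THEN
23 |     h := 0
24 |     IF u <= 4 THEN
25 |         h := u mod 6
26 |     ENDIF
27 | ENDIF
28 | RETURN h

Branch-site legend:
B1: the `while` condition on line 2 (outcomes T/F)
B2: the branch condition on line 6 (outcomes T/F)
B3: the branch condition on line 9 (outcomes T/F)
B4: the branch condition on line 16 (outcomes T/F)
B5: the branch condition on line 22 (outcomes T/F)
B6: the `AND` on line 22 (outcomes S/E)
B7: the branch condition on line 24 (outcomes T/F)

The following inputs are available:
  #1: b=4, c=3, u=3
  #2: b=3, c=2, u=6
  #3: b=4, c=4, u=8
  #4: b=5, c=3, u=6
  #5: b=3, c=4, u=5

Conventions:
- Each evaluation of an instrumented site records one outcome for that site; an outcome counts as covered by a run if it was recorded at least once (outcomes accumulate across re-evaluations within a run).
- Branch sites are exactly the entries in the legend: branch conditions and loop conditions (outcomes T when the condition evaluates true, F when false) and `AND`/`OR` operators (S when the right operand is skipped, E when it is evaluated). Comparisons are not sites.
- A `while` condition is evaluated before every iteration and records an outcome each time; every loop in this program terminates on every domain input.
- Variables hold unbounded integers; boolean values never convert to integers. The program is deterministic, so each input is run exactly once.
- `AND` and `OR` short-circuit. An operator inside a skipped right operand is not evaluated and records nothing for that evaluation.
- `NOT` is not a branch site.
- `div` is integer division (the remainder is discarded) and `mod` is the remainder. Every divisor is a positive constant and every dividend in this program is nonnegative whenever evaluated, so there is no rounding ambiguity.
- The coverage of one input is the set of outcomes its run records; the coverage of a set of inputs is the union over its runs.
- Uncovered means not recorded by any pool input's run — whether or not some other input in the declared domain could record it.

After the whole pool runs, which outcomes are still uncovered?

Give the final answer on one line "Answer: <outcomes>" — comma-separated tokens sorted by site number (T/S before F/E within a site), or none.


test 1 (b=4, c=3, u=3) fires B1->F, B2->T, B3->F, B4->T, B6->E, B5->T, B7->T; hits B1=F, B2=T, B3=F, B4=T, B5=T, B6=E, B7=T
test 2 (b=3, c=2, u=6) fires B1->F, B2->F, B4->F, B6->E, B5->F; hits B1=F, B2=F, B4=F, B5=F, B6=E
test 3 (b=4, c=4, u=8) fires B1->F, B2->F, B4->T, B6->E, B5->T, B7->F; hits B1=F, B2=F, B4=T, B5=T, B6=E, B7=F
test 4 (b=5, c=3, u=6) fires B1->T, B1->F, B2->F, B4->T, B6->S, B5->F; hits B1=T, B1=F, B2=F, B4=T, B5=F, B6=S
test 5 (b=3, c=4, u=5) fires B1->F, B2->T, B3->T, B4->F, B6->E, B5->F; hits B1=F, B2=T, B3=T, B4=F, B5=F, B6=E
union over the pool: B1=T, B1=F, B2=T, B2=F, B3=T, B3=F, B4=T, B4=F, B5=T, B5=F, B6=S, B6=E, B7=T, B7=F
uncovered (0 of 14): none
Answer: none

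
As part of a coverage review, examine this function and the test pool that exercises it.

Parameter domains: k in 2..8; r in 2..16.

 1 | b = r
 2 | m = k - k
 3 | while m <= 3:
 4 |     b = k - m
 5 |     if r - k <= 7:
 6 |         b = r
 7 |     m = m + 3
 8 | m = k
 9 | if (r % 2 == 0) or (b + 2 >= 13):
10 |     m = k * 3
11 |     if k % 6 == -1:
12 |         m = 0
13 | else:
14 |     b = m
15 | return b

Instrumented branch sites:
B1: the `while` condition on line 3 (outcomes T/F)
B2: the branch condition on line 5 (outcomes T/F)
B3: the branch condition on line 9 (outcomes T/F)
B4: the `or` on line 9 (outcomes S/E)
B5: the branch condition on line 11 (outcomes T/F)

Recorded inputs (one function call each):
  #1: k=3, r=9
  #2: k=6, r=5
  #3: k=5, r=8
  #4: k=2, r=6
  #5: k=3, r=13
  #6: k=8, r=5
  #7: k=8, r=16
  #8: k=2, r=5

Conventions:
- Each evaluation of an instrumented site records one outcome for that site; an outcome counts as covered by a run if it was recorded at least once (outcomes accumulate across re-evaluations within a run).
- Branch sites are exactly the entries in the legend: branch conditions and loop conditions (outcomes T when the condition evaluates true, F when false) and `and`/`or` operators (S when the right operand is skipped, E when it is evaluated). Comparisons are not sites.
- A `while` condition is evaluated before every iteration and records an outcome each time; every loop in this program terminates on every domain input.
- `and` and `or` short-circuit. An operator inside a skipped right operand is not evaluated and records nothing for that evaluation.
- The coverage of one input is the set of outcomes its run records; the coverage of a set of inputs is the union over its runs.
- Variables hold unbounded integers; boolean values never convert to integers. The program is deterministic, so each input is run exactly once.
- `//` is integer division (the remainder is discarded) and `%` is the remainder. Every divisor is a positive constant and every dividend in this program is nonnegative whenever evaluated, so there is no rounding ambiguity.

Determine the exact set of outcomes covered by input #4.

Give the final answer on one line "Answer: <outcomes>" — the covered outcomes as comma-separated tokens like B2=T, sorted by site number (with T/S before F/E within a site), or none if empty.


Simulating input #4 (k=2, r=6) step by step:
  B1->T, B2->T, B1->T, B2->T, B1->F, B4->S, B3->T, B5->F
as a set, this run covers: B1=T, B1=F, B2=T, B3=T, B4=S, B5=F
Answer: B1=T, B1=F, B2=T, B3=T, B4=S, B5=F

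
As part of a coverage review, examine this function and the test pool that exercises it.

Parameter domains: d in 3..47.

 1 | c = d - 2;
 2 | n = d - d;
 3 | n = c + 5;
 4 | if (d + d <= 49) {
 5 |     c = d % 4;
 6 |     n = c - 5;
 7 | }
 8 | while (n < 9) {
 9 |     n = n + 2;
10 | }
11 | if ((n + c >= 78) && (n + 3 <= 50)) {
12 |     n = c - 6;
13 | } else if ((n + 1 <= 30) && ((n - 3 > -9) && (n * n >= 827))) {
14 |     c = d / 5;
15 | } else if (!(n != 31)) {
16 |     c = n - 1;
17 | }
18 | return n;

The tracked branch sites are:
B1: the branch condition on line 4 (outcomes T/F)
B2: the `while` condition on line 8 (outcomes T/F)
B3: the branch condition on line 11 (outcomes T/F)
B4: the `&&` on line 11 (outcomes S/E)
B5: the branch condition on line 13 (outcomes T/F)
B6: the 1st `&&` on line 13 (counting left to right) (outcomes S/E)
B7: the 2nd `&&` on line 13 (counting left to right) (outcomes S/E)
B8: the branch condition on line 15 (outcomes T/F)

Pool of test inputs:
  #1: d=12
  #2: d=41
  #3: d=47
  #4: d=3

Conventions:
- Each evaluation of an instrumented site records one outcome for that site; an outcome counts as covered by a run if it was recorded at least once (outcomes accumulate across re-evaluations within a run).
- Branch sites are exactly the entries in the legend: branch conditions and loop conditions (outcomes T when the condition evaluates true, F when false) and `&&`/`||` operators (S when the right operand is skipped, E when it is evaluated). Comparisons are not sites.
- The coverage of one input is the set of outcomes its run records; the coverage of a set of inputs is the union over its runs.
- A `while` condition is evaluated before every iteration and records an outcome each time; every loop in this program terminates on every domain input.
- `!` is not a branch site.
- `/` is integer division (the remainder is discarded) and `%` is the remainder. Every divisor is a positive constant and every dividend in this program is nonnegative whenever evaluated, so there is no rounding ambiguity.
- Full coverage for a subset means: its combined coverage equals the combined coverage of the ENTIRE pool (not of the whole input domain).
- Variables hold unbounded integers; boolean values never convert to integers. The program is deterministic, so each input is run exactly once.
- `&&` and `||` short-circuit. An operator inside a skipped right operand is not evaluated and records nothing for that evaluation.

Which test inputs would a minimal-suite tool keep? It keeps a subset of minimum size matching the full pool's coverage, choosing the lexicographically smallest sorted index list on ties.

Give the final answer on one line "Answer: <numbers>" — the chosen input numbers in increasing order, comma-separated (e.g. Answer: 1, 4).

run #1 (d=12) runs B1->T, B2->T, B2->T, B2->T, B2->T, B2->T, B2->T, B2->T, B2->F, B4->S, B3->F, B6->E, B7->E, B5->F, ...; records B1=T, B2=T, B2=F, B3=F, B4=S, B5=F, B6=E, B7=E, B8=F
run #2 (d=41) runs B1->F, B2->F, B4->E, B3->T; records B1=F, B2=F, B3=T, B4=E
run #3 (d=47) runs B1->F, B2->F, B4->E, B3->F, B6->S, B5->F, B8->F; records B1=F, B2=F, B3=F, B4=E, B5=F, B6=S, B8=F
run #4 (d=3) runs B1->T, B2->T, B2->T, B2->T, B2->T, B2->T, B2->T, B2->F, B4->S, B3->F, B6->E, B7->E, B5->F, B8->F; records B1=T, B2=T, B2=F, B3=F, B4=S, B5=F, B6=E, B7=E, B8=F
union over all inputs: B1=T, B1=F, B2=T, B2=F, B3=T, B3=F, B4=S, B4=E, B5=F, B6=S, B6=E, B7=E, B8=F (13 outcomes)
no size-1 subset reaches all 13 outcomes (best union: 9/13)
no size-2 subset reaches all 13 outcomes (best union: 12/13)
the canonical winner is {1, 2, 3}: size 3, full 13-outcome coverage, earliest index list among size-3 covers

Answer: 1, 2, 3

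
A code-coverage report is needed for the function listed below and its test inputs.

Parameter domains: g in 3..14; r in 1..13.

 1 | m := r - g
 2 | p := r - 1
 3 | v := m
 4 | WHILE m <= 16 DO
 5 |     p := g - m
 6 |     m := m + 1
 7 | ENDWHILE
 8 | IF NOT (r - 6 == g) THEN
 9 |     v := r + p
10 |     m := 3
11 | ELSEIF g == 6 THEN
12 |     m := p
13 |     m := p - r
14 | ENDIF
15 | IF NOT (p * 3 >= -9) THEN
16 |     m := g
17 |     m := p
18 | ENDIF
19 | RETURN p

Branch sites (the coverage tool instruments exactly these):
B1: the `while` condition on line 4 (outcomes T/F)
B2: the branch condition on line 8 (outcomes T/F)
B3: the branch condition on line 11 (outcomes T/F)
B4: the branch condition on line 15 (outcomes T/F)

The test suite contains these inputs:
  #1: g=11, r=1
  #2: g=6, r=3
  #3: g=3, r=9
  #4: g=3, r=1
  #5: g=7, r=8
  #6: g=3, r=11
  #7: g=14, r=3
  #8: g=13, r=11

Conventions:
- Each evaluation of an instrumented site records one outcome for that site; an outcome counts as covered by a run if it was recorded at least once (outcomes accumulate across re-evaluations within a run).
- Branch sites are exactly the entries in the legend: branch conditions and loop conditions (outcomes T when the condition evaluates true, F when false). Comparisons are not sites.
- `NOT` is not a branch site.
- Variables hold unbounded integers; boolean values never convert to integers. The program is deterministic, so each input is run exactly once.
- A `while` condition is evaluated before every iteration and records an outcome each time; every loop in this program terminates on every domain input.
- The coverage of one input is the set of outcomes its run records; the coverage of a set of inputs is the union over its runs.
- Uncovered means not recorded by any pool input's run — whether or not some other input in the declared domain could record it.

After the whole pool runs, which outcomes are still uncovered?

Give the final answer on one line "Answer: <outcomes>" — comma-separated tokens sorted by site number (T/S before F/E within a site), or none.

test 1 (g=11, r=1) fires B1->T, B1->T, B1->T, B1->T, B1->T, B1->T, B1->T, B1->T, B1->T, B1->T, B1->T, B1->T, B1->T, B1->T, ...; hits B1=T, B1=F, B2=T, B4=T
test 2 (g=6, r=3) fires B1->T, B1->T, B1->T, B1->T, B1->T, B1->T, B1->T, B1->T, B1->T, B1->T, B1->T, B1->T, B1->T, B1->T, ...; hits B1=T, B1=F, B2=T, B4=T
test 3 (g=3, r=9) fires B1->T, B1->T, B1->T, B1->T, B1->T, B1->T, B1->T, B1->T, B1->T, B1->T, B1->T, B1->F, B2->F, B3->F, ...; hits B1=T, B1=F, B2=F, B3=F, B4=T
test 4 (g=3, r=1) fires B1->T, B1->T, B1->T, B1->T, B1->T, B1->T, B1->T, B1->T, B1->T, B1->T, B1->T, B1->T, B1->T, B1->T, ...; hits B1=T, B1=F, B2=T, B4=T
test 5 (g=7, r=8) fires B1->T, B1->T, B1->T, B1->T, B1->T, B1->T, B1->T, B1->T, B1->T, B1->T, B1->T, B1->T, B1->T, B1->T, ...; hits B1=T, B1=F, B2=T, B4=T
test 6 (g=3, r=11) fires B1->T, B1->T, B1->T, B1->T, B1->T, B1->T, B1->T, B1->T, B1->T, B1->F, B2->T, B4->T; hits B1=T, B1=F, B2=T, B4=T
test 7 (g=14, r=3) fires B1->T, B1->T, B1->T, B1->T, B1->T, B1->T, B1->T, B1->T, B1->T, B1->T, B1->T, B1->T, B1->T, B1->T, ...; hits B1=T, B1=F, B2=T, B4=F
test 8 (g=13, r=11) fires B1->T, B1->T, B1->T, B1->T, B1->T, B1->T, B1->T, B1->T, B1->T, B1->T, B1->T, B1->T, B1->T, B1->T, ...; hits B1=T, B1=F, B2=T, B4=F
union over the pool: B1=T, B1=F, B2=T, B2=F, B3=F, B4=T, B4=F
uncovered (1 of 8): B3=T

Answer: B3=T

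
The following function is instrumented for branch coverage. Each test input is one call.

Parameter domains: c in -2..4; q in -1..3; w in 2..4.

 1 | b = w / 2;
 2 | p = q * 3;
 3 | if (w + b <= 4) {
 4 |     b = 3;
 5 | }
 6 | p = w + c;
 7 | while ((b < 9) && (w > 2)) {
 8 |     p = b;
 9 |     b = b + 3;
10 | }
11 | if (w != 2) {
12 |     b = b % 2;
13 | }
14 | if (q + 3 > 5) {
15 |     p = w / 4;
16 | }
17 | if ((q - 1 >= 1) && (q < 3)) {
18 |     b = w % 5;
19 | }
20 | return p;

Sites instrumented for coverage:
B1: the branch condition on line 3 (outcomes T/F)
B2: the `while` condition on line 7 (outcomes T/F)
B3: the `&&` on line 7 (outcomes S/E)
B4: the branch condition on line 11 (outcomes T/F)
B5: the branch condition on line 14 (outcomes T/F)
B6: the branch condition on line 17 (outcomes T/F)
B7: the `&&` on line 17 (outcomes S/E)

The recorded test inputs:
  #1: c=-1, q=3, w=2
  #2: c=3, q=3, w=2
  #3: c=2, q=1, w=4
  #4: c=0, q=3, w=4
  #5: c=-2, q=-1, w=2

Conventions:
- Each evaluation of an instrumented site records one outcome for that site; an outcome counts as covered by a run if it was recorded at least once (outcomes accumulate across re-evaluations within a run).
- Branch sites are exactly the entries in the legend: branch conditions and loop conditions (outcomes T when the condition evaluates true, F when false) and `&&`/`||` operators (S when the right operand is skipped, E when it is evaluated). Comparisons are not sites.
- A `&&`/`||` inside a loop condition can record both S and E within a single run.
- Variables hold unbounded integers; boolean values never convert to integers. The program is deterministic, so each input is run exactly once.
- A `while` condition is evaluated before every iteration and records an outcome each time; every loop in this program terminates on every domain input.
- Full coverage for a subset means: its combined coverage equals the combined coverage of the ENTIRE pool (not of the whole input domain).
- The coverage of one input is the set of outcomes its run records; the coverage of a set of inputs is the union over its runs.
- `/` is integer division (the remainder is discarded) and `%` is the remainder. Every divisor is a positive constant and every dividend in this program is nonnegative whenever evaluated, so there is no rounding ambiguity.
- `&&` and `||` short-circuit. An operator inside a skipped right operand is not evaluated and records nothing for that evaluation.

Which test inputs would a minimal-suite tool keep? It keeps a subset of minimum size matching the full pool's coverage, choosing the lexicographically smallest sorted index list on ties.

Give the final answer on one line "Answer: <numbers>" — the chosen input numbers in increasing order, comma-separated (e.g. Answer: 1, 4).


test 1 (c=-1, q=3, w=2) fires B1->T, B3->E, B2->F, B4->F, B5->T, B7->E, B6->F; hits B1=T, B2=F, B3=E, B4=F, B5=T, B6=F, B7=E
test 2 (c=3, q=3, w=2) fires B1->T, B3->E, B2->F, B4->F, B5->T, B7->E, B6->F; hits B1=T, B2=F, B3=E, B4=F, B5=T, B6=F, B7=E
test 3 (c=2, q=1, w=4) fires B1->F, B3->E, B2->T, B3->E, B2->T, B3->E, B2->T, B3->S, B2->F, B4->T, B5->F, B7->S, B6->F; hits B1=F, B2=T, B2=F, B3=S, B3=E, B4=T, B5=F, B6=F, B7=S
test 4 (c=0, q=3, w=4) fires B1->F, B3->E, B2->T, B3->E, B2->T, B3->E, B2->T, B3->S, B2->F, B4->T, B5->T, B7->E, B6->F; hits B1=F, B2=T, B2=F, B3=S, B3=E, B4=T, B5=T, B6=F, B7=E
test 5 (c=-2, q=-1, w=2) fires B1->T, B3->E, B2->F, B4->F, B5->F, B7->S, B6->F; hits B1=T, B2=F, B3=E, B4=F, B5=F, B6=F, B7=S
together the pool reaches 13 outcomes: B1=T, B1=F, B2=T, B2=F, B3=S, B3=E, B4=T, B4=F, B5=T, B5=F, B6=F, B7=S, B7=E
size 1 is not enough: best union over all size-1 subsets is 9/13
size 2: inputs {1, 3} cover all 13 outcomes, and no lexicographically smaller subset of this size does
Answer: 1, 3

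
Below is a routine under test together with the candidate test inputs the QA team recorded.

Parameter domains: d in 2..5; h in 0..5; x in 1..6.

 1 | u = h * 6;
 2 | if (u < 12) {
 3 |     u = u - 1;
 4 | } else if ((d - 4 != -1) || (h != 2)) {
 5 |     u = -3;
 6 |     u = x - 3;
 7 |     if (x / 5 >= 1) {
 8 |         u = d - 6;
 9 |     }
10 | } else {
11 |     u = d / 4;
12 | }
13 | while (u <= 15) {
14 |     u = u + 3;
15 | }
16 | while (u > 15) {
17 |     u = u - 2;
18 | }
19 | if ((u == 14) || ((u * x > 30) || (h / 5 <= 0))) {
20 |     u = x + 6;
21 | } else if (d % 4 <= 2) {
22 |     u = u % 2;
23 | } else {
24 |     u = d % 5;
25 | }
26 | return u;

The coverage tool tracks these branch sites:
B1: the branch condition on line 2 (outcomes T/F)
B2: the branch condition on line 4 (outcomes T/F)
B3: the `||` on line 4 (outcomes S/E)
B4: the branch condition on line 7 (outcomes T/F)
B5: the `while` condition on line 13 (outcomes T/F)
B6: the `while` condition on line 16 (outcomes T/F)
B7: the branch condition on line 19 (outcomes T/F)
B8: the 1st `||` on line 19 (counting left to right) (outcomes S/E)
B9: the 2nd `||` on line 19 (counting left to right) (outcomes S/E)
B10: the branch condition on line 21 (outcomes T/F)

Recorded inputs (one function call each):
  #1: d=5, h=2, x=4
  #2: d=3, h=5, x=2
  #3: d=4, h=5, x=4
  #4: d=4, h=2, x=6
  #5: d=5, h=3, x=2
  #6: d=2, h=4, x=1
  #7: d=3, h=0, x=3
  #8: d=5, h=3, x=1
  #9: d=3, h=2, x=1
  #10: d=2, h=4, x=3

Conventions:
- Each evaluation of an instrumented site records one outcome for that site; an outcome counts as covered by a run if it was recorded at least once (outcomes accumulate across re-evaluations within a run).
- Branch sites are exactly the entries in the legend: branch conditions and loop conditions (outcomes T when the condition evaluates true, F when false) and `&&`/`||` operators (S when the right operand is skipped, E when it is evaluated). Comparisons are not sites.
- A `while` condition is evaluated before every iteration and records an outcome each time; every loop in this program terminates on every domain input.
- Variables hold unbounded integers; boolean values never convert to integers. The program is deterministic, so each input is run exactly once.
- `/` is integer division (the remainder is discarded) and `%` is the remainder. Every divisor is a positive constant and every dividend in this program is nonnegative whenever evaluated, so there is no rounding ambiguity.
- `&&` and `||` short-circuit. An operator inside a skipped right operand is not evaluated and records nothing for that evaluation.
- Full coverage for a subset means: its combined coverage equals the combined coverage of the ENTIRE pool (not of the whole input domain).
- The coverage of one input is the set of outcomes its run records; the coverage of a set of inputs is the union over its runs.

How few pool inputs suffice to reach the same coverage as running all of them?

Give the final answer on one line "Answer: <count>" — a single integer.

#1 (d=5, h=2, x=4) -> B1->F, B3->S, B2->T, B4->F, B5->T, B5->T, B5->T, B5->T, B5->T, B5->F, B6->T, B6->F, B8->S, B7->T; covered: B1=F, B2=T, B3=S, B4=F, B5=T, B5=F, B6=T, B6=F, B7=T, B8=S
#2 (d=3, h=5, x=2) -> B1->F, B3->E, B2->T, B4->F, B5->T, B5->T, B5->T, B5->T, B5->T, B5->T, B5->F, B6->T, B6->F, B8->E, ...; covered: B1=F, B2=T, B3=E, B4=F, B5=T, B5=F, B6=T, B6=F, B7=F, B8=E, B9=E, B10=F
#3 (d=4, h=5, x=4) -> B1->F, B3->S, B2->T, B4->F, B5->T, B5->T, B5->T, B5->T, B5->T, B5->F, B6->T, B6->F, B8->S, B7->T; covered: B1=F, B2=T, B3=S, B4=F, B5=T, B5=F, B6=T, B6=F, B7=T, B8=S
#4 (d=4, h=2, x=6) -> B1->F, B3->S, B2->T, B4->T, B5->T, B5->T, B5->T, B5->T, B5->T, B5->T, B5->F, B6->T, B6->F, B8->S, ...; covered: B1=F, B2=T, B3=S, B4=T, B5=T, B5=F, B6=T, B6=F, B7=T, B8=S
#5 (d=5, h=3, x=2) -> B1->F, B3->S, B2->T, B4->F, B5->T, B5->T, B5->T, B5->T, B5->T, B5->T, B5->F, B6->T, B6->F, B8->E, ...; covered: B1=F, B2=T, B3=S, B4=F, B5=T, B5=F, B6=T, B6=F, B7=T, B8=E, B9=E
#6 (d=2, h=4, x=1) -> B1->F, B3->S, B2->T, B4->F, B5->T, B5->T, B5->T, B5->T, B5->T, B5->T, B5->F, B6->T, B6->F, B8->S, ...; covered: B1=F, B2=T, B3=S, B4=F, B5=T, B5=F, B6=T, B6=F, B7=T, B8=S
#7 (d=3, h=0, x=3) -> B1->T, B5->T, B5->T, B5->T, B5->T, B5->T, B5->T, B5->F, B6->T, B6->F, B8->E, B9->S, B7->T; covered: B1=T, B5=T, B5=F, B6=T, B6=F, B7=T, B8=E, B9=S
#8 (d=5, h=3, x=1) -> B1->F, B3->S, B2->T, B4->F, B5->T, B5->T, B5->T, B5->T, B5->T, B5->T, B5->F, B6->T, B6->F, B8->S, ...; covered: B1=F, B2=T, B3=S, B4=F, B5=T, B5=F, B6=T, B6=F, B7=T, B8=S
#9 (d=3, h=2, x=1) -> B1->F, B3->E, B2->F, B5->T, B5->T, B5->T, B5->T, B5->T, B5->T, B5->F, B6->T, B6->T, B6->F, B8->S, ...; covered: B1=F, B2=F, B3=E, B5=T, B5=F, B6=T, B6=F, B7=T, B8=S
#10 (d=2, h=4, x=3) -> B1->F, B3->S, B2->T, B4->F, B5->T, B5->T, B5->T, B5->T, B5->T, B5->T, B5->F, B6->T, B6->T, B6->F, ...; covered: B1=F, B2=T, B3=S, B4=F, B5=T, B5=F, B6=T, B6=F, B7=T, B8=S
union over all inputs: B1=T, B1=F, B2=T, B2=F, B3=S, B3=E, B4=T, B4=F, B5=T, B5=F, B6=T, B6=F, B7=T, B7=F, B8=S, B8=E, B9=S, B9=E, B10=F (19 outcomes)
every size-1 subset falls short of the 19 outcomes (best: 12/19)
every size-2 subset falls short of the 19 outcomes (best: 16/19)
every size-3 subset falls short of the 19 outcomes (best: 18/19)
size 4: inputs {2, 4, 7, 9} cover all 19 outcomes, and no lexicographically smaller subset of this size does

Answer: 4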